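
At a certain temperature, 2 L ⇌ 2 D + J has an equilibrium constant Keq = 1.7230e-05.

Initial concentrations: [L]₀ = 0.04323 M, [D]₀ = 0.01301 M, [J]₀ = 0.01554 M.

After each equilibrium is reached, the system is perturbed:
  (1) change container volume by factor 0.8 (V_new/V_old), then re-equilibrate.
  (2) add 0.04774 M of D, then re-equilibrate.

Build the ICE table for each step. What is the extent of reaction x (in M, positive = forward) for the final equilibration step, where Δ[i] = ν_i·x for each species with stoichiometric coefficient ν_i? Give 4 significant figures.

x = -0.01233 M

Q₀ = 0.001407 vs Keq = 1.7230e-05 ⇒ Q>K, reverse
Step 1:
                    L           D           J
  Initial     0.04323     0.01301     0.01554
  Change      0.01078    -0.01078   -0.005392
  Equil       0.05401    0.002226     0.01015
  solve Keq expr → x = -0.005392; check Q = 1.7230e-05
Then change container volume by factor 0.8 (V_new/V_old).
Step 2:
                    L           D           J
  Initial     0.06752    0.002782     0.01268
  Change   2.7033e-04 -2.7033e-04 -1.3517e-04
  Equil       0.06779    0.002512     0.01255
  solve Keq expr → x = -1.3517e-04; check Q = 1.7230e-05
Then add 0.04774 M of D.
Step 3:
                    L           D           J
  Initial     0.06779     0.05025     0.01255
  Change      0.02465    -0.02465    -0.01233
  Equil       0.09244      0.0256  2.2462e-04
  solve Keq expr → x = -0.01233; check Q = 1.7230e-05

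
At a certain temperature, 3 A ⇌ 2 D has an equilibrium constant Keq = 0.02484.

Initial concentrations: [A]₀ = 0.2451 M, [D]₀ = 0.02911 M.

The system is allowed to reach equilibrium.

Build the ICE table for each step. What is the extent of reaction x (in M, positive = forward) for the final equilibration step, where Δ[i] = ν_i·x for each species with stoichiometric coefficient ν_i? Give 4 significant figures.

Q₀ = 0.05755 vs Keq = 0.02484 ⇒ Q>K, reverse
Step 1:
                   A          D
  init        0.2451    0.02911
  Δ          0.01272  -0.008478
  eq          0.2578    0.02063
  solve Keq expr → x = -0.004239; check Q = 0.02484

x = -0.004239 M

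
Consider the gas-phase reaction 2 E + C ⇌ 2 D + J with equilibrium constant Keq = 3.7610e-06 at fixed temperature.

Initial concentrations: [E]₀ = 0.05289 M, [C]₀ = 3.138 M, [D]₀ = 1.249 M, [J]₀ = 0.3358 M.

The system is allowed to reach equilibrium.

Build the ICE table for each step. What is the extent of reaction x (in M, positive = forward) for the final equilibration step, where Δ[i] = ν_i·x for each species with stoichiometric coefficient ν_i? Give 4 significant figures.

x = -0.3358 M

Q₀ = 59.68 vs Keq = 3.7610e-06 ⇒ Q>K, reverse
Step 1:
                  E         C         D         J
  I         0.05289     3.138     1.249    0.3358
  C          0.6716    0.3358   -0.6716   -0.3358
  E          0.7244     3.474    0.5774 2.0564e-05
  solve Keq expr → x = -0.3358; check Q = 3.7610e-06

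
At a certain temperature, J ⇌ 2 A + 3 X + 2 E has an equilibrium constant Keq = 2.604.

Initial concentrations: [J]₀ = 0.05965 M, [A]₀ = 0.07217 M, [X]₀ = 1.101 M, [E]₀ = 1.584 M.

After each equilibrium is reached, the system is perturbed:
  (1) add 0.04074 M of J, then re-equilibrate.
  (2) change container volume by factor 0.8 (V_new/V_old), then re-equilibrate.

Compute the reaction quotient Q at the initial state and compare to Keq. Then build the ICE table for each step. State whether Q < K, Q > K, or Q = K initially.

Q₀ = 0.2924 vs Keq = 2.604 ⇒ Q<K, forward
Step 1:
                   J          A          X          E
  Initial    0.05965    0.07217      1.101      1.584
  Change    -0.02956    0.05912    0.08868    0.05912
  Equil      0.03009     0.1313       1.19      1.643
  solve Keq expr → x = 0.02956; check Q = 2.604
Then add 0.04074 M of J.
Step 2:
                   J          A          X          E
  Initial    0.07083     0.1313       1.19      1.643
  Change    -0.01612    0.03225    0.04837    0.03225
  Equil      0.05471     0.1635      1.238      1.675
  solve Keq expr → x = 0.01612; check Q = 2.604
Then change container volume by factor 0.8 (V_new/V_old).
Step 3:
                   J          A          X          E
  Initial    0.06838     0.2044      1.548      2.094
  Change     0.03092   -0.06184   -0.09275   -0.06184
  Equil       0.0993     0.1426      1.455      2.032
  solve Keq expr → x = -0.03092; check Q = 2.604

Q₀ = 0.2924; Q < K (proceeds forward)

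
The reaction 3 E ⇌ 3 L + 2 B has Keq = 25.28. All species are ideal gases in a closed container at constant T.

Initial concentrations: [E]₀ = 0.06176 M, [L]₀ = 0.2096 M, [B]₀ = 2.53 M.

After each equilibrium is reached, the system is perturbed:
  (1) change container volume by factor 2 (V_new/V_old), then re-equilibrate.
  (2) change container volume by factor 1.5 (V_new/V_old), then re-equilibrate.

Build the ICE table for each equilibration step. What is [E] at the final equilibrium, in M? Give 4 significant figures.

[E]_eq = 0.02109 M

Q₀ = 250.2 vs Keq = 25.28 ⇒ Q>K, reverse
Step 1:
                    E           L           B
  I           0.06176      0.2096        2.53
  C            0.0429     -0.0429     -0.0286
  E            0.1047      0.1667       2.501
  solve Keq expr → x = -0.0143; check Q = 25.28
Then change container volume by factor 2 (V_new/V_old).
Step 2:
                    E           L           B
  I           0.05233     0.08335       1.251
  C          -0.01374     0.01374    0.009161
  E           0.03859     0.09709        1.26
  solve Keq expr → x = 0.004581; check Q = 25.28
Then change container volume by factor 1.5 (V_new/V_old).
Step 3:
                    E           L           B
  I           0.02573     0.06473      0.8399
  C         -0.004636    0.004636    0.003091
  E           0.02109     0.06936       0.843
  solve Keq expr → x = 0.001545; check Q = 25.28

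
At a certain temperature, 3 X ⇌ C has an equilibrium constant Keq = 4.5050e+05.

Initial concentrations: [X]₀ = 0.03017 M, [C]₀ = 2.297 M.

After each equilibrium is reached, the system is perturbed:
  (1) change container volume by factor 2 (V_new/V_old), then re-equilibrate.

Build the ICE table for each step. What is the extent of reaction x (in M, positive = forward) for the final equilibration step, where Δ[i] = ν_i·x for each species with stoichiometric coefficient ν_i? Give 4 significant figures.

Q₀ = 8.3644e+04 vs Keq = 4.5050e+05 ⇒ Q<K, forward
Step 1:
                  X         C
  I         0.03017     2.297
  C        -0.01295  0.004316
  E         0.01722     2.301
  solve Keq expr → x = 0.004316; check Q = 4.5050e+05
Then change container volume by factor 2 (V_new/V_old).
Step 2:
                  X         C
  I        0.008611     1.151
  C        0.005052 -0.001684
  E         0.01366     1.149
  solve Keq expr → x = -0.001684; check Q = 4.5050e+05

x = -0.001684 M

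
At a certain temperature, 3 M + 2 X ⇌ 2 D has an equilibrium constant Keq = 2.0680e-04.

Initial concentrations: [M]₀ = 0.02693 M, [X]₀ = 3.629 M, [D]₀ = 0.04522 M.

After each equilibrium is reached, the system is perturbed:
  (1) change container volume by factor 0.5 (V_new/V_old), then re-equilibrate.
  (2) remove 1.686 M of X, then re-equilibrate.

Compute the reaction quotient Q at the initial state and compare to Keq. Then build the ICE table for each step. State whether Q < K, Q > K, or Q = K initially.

Q₀ = 7.95 vs Keq = 2.0680e-04 ⇒ Q>K, reverse
Step 1:
                   M          X          D
  init       0.02693      3.629    0.04522
  Δ           0.0656    0.04373   -0.04373
  eq         0.09253      3.673   0.001487
  solve Keq expr → x = -0.02187; check Q = 2.0680e-04
Then change container volume by factor 0.5 (V_new/V_old).
Step 2:
                   M          X          D
  init        0.1851      7.345   0.002973
  Δ        -0.007398  -0.004932   0.004932
  eq          0.1777      7.341   0.007905
  solve Keq expr → x = 0.002466; check Q = 2.0680e-04
Then remove 1.686 M of X.
Step 3:
                   M          X          D
  init        0.1777      5.655   0.007905
  Δ         0.002525   0.001683  -0.001683
  eq          0.1802      5.656   0.006221
  solve Keq expr → x = -8.4174e-04; check Q = 2.0680e-04

Q₀ = 7.95; Q > K (proceeds reverse)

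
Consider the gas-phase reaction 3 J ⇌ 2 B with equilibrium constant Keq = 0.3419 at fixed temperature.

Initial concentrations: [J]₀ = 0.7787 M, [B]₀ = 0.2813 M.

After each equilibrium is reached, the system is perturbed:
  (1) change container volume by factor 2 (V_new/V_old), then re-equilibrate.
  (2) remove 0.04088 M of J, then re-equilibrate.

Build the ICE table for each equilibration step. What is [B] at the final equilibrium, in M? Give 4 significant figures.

[B]_eq = 0.1292 M

Q₀ = 0.1676 vs Keq = 0.3419 ⇒ Q<K, forward
Step 1:
                   J          B
  I           0.7787     0.2813
  C         -0.08491     0.0566
  E           0.6938     0.3379
  solve Keq expr → x = 0.0283; check Q = 0.3419
Then change container volume by factor 2 (V_new/V_old).
Step 2:
                   J          B
  I           0.3469      0.169
  C          0.04129   -0.02753
  E           0.3882     0.1414
  solve Keq expr → x = -0.01376; check Q = 0.3419
Then remove 0.04088 M of J.
Step 3:
                   J          B
  I           0.3473     0.1414
  C          0.01826   -0.01218
  E           0.3656     0.1292
  solve Keq expr → x = -0.006088; check Q = 0.3419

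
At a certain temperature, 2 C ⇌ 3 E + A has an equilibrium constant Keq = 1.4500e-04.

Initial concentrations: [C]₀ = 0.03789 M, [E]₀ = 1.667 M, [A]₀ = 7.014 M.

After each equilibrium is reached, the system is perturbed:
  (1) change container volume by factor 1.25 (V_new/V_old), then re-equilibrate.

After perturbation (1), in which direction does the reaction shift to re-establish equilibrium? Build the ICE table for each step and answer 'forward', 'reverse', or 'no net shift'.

Q₀ = 2.2632e+04 vs Keq = 1.4500e-04 ⇒ Q>K, reverse
Step 1:
                  C         E         A
  init      0.03789     1.667     7.014
  Δ           1.091    -1.636   -0.5455
  eq          1.129   0.03057     6.469
  solve Keq expr → x = -0.5455; check Q = 1.4500e-04
Then change container volume by factor 1.25 (V_new/V_old).
Step 2:
                  C         E         A
  init       0.9031   0.02445     5.175
  Δ       -0.002577  0.003866  0.001289
  eq         0.9005   0.02832     5.176
  solve Keq expr → x = 0.001289; check Q = 1.4500e-04

Direction: forward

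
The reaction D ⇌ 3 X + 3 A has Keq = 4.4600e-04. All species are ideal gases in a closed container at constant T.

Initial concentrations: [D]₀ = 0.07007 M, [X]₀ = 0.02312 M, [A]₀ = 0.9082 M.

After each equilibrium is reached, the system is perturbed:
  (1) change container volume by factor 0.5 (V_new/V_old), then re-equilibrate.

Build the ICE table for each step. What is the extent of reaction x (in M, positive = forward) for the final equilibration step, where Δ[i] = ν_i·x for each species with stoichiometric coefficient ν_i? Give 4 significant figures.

Q₀ = 1.3212e-04 vs Keq = 4.4600e-04 ⇒ Q<K, forward
Step 1:
                   D          X          A
  Initial    0.07007    0.02312     0.9082
  Change   -0.003526    0.01058    0.01058
  Equil      0.06654     0.0337     0.9188
  solve Keq expr → x = 0.003526; check Q = 4.4600e-04
Then change container volume by factor 0.5 (V_new/V_old).
Step 2:
                   D          X          A
  Initial     0.1331     0.0674      1.838
  Change     0.01495   -0.04485   -0.04485
  Equil        0.148    0.02255      1.793
  solve Keq expr → x = -0.01495; check Q = 4.4600e-04

x = -0.01495 M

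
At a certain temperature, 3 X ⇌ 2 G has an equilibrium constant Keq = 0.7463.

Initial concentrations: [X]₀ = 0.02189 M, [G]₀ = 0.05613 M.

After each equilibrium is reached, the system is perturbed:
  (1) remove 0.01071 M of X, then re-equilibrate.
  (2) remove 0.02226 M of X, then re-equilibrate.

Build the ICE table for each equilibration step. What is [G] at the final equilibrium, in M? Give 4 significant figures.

Q₀ = 300.4 vs Keq = 0.7463 ⇒ Q>K, reverse
Step 1:
                   X          G
  init       0.02189    0.05613
  Δ          0.05602   -0.03734
  eq         0.07791    0.01879
  solve Keq expr → x = -0.01867; check Q = 0.7463
Then remove 0.01071 M of X.
Step 2:
                   X          G
  init        0.0672    0.01879
  Δ         0.003711  -0.002474
  eq         0.07091    0.01631
  solve Keq expr → x = -0.001237; check Q = 0.7463
Then remove 0.02226 M of X.
Step 3:
                   X          G
  init       0.04865    0.01631
  Δ         0.007313  -0.004875
  eq         0.05596    0.01144
  solve Keq expr → x = -0.002438; check Q = 0.7463

[G]_eq = 0.01144 M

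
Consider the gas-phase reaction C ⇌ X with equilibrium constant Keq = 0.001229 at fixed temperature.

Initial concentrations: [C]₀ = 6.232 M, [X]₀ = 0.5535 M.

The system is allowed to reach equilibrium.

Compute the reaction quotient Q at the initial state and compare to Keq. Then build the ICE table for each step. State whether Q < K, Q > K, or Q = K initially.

Q₀ = 0.08882; Q > K (proceeds reverse)

Q₀ = 0.08882 vs Keq = 0.001229 ⇒ Q>K, reverse
Step 1:
                    C           X
  Initial       6.232      0.5535
  Change       0.5452     -0.5452
  Equil         6.777    0.008329
  solve Keq expr → x = -0.5452; check Q = 0.001229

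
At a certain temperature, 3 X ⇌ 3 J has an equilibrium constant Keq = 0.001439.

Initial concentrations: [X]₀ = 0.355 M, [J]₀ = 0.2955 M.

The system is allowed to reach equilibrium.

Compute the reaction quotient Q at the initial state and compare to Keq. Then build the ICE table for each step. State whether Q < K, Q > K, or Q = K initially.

Q₀ = 0.5767; Q > K (proceeds reverse)

Q₀ = 0.5767 vs Keq = 0.001439 ⇒ Q>K, reverse
Step 1:
                   X          J
  Initial      0.355     0.2955
  Change      0.2295    -0.2295
  Equil       0.5845    0.06599
  solve Keq expr → x = -0.0765; check Q = 0.001439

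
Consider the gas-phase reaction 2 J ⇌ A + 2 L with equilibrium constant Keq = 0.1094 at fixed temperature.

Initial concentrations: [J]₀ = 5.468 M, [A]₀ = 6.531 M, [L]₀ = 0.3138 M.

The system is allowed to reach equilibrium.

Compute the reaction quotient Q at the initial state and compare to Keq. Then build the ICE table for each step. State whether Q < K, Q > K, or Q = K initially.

Q₀ = 0.02151; Q < K (proceeds forward)

Q₀ = 0.02151 vs Keq = 0.1094 ⇒ Q<K, forward
Step 1:
                    J           A           L
  Initial       5.468       6.531      0.3138
  Change      -0.3412      0.1706      0.3412
  Equil         5.127       6.702       0.655
  solve Keq expr → x = 0.1706; check Q = 0.1094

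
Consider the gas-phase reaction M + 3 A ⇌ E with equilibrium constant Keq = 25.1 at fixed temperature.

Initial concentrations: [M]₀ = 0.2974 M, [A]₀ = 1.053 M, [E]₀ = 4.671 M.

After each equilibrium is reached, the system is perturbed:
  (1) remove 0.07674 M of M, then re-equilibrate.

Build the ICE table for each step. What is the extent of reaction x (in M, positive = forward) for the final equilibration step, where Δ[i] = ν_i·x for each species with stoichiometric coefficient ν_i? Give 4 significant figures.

x = -0.02426 M

Q₀ = 13.45 vs Keq = 25.1 ⇒ Q<K, forward
Step 1:
                  M         A         E
  Initial    0.2974     1.053     4.671
  Change   -0.04774   -0.1432   0.04774
  Equil      0.2497    0.9098     4.719
  solve Keq expr → x = 0.04774; check Q = 25.1
Then remove 0.07674 M of M.
Step 2:
                  M         A         E
  Initial    0.1729    0.9098     4.719
  Change    0.02426   0.07277  -0.02426
  Equil      0.1972    0.9825     4.694
  solve Keq expr → x = -0.02426; check Q = 25.1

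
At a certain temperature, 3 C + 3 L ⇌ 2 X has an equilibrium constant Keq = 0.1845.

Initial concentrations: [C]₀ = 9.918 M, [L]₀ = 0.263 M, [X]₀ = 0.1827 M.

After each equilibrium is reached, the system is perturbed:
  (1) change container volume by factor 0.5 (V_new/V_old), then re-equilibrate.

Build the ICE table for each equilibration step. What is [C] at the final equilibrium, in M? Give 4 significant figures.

[C]_eq = 19.38 M

Q₀ = 0.001881 vs Keq = 0.1845 ⇒ Q<K, forward
Step 1:
                    C           L           X
  init          9.918       0.263      0.1827
  Δ           -0.1815     -0.1815       0.121
  eq            9.737     0.08151      0.3037
  solve Keq expr → x = 0.0605; check Q = 0.1845
Then change container volume by factor 0.5 (V_new/V_old).
Step 2:
                    C           L           X
  init          19.47       0.163      0.6074
  Δ          -0.09363    -0.09363     0.06242
  eq            19.38     0.06939      0.6698
  solve Keq expr → x = 0.03121; check Q = 0.1845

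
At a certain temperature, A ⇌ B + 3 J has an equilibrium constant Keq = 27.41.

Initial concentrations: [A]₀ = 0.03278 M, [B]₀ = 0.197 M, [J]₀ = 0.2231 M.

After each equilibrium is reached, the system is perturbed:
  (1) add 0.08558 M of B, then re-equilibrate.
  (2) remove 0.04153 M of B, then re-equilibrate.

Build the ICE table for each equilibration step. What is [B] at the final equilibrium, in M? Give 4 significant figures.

[B]_eq = 0.2735 M

Q₀ = 0.06674 vs Keq = 27.41 ⇒ Q<K, forward
Step 1:
                    A           B           J
  I           0.03278       0.197      0.2231
  C           -0.0325      0.0325     0.09751
  E        2.7594e-04      0.2295      0.3206
  solve Keq expr → x = 0.0325; check Q = 27.41
Then add 0.08558 M of B.
Step 2:
                    A           B           J
  I        2.7594e-04      0.3151      0.3206
  C        1.0169e-04 -1.0169e-04 -3.0508e-04
  E        3.7764e-04       0.315      0.3203
  solve Keq expr → x = -1.0169e-04; check Q = 27.41
Then remove 0.04153 M of B.
Step 3:
                    A           B           J
  I        3.7764e-04      0.2735      0.3203
  C       -4.9278e-05  4.9278e-05  1.4783e-04
  E        3.2836e-04      0.2735      0.3205
  solve Keq expr → x = 4.9278e-05; check Q = 27.41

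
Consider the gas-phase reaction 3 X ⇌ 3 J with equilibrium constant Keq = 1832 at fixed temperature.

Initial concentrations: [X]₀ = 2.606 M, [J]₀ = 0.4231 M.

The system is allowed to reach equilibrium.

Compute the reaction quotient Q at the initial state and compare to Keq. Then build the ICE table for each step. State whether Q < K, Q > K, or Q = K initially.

Q₀ = 0.00428 vs Keq = 1832 ⇒ Q<K, forward
Step 1:
                   X          J
  Initial      2.606     0.4231
  Change      -2.377      2.377
  Equil       0.2289        2.8
  solve Keq expr → x = 0.7924; check Q = 1832

Q₀ = 0.00428; Q < K (proceeds forward)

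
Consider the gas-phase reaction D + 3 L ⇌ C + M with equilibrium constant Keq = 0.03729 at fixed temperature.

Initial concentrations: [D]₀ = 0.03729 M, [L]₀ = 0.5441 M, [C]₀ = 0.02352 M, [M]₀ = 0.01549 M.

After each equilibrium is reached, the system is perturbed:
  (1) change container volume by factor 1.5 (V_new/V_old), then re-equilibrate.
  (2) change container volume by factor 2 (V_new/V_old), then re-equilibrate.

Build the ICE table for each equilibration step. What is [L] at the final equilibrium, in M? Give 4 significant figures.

Q₀ = 0.06065 vs Keq = 0.03729 ⇒ Q>K, reverse
Step 1:
                  D         L         C         M
  init      0.03729    0.5441   0.02352   0.01549
  Δ        0.003048  0.009144 -0.003048 -0.003048
  eq        0.04034    0.5532   0.02047   0.01244
  solve Keq expr → x = -0.003048; check Q = 0.03729
Then change container volume by factor 1.5 (V_new/V_old).
Step 2:
                  D         L         C         M
  init      0.02689    0.3688   0.01365  0.008295
  Δ        0.002809  0.008426 -0.002809 -0.002809
  eq         0.0297    0.3773   0.01084  0.005486
  solve Keq expr → x = -0.002809; check Q = 0.03729
Then change container volume by factor 2 (V_new/V_old).
Step 3:
                  D         L         C         M
  init      0.01485    0.1886   0.00542  0.002743
  Δ        0.001587   0.00476 -0.001587 -0.001587
  eq        0.01644    0.1934  0.003833  0.001156
  solve Keq expr → x = -0.001587; check Q = 0.03729

[L]_eq = 0.1934 M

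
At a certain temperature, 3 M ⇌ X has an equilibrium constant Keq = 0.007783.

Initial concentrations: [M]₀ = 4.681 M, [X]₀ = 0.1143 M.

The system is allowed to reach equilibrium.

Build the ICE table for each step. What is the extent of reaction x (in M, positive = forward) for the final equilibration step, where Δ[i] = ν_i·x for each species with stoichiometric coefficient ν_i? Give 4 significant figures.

x = 0.3032 M

Q₀ = 0.001114 vs Keq = 0.007783 ⇒ Q<K, forward
Step 1:
                    M           X
  Initial       4.681      0.1143
  Change      -0.9096      0.3032
  Equil         3.771      0.4175
  solve Keq expr → x = 0.3032; check Q = 0.007783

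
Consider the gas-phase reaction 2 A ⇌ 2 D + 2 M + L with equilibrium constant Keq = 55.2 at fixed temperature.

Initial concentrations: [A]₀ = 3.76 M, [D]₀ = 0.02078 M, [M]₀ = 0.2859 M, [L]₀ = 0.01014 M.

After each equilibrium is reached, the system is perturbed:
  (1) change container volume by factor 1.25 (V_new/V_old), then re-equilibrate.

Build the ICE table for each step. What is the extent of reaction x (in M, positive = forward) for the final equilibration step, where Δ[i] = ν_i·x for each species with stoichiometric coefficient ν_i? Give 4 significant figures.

x = 0.07332 M

Q₀ = 2.5315e-08 vs Keq = 55.2 ⇒ Q<K, forward
Step 1:
                  A         D         M         L
  init         3.76   0.02078    0.2859   0.01014
  Δ          -2.597     2.597     2.597     1.299
  eq          1.163     2.618     2.883     1.309
  solve Keq expr → x = 1.299; check Q = 55.2
Then change container volume by factor 1.25 (V_new/V_old).
Step 2:
                  A         D         M         L
  init         0.93     2.095     2.307     1.047
  Δ         -0.1466    0.1466    0.1466   0.07332
  eq         0.7834     2.241     2.453      1.12
  solve Keq expr → x = 0.07332; check Q = 55.2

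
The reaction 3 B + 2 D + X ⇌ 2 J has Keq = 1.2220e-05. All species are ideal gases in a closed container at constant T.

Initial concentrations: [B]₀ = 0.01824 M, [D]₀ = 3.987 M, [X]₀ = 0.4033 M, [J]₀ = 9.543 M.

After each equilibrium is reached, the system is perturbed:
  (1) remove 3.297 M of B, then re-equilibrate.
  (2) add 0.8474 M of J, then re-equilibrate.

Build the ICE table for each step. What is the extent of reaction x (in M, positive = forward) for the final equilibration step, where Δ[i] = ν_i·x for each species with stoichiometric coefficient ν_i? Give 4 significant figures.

Q₀ = 2.3409e+06 vs Keq = 1.2220e-05 ⇒ Q>K, reverse
Step 1:
                   B          D          X          J
  init       0.01824      3.987     0.4033      9.543
  Δ            10.47      6.977      3.488     -6.977
  eq           10.48      10.96      3.892      2.566
  solve Keq expr → x = -3.488; check Q = 1.2220e-05
Then remove 3.297 M of B.
Step 2:
                   B          D          X          J
  init         7.186      10.96      3.892      2.566
  Δ           0.9524     0.6349     0.3175    -0.6349
  eq           8.139       11.6      4.209      1.931
  solve Keq expr → x = -0.3175; check Q = 1.2220e-05
Then add 0.8474 M of J.
Step 3:
                   B          D          X          J
  init         8.139       11.6      4.209      2.779
  Δ           0.6814     0.4542     0.2271    -0.4542
  eq            8.82      12.05      4.436      2.325
  solve Keq expr → x = -0.2271; check Q = 1.2220e-05

x = -0.2271 M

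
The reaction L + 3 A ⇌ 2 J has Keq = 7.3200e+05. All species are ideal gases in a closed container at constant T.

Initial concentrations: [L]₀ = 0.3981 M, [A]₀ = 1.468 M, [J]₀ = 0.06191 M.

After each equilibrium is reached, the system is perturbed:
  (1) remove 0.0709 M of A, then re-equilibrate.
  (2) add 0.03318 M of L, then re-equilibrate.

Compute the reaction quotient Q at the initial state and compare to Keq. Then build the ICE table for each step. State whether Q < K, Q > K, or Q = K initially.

Q₀ = 0.003043 vs Keq = 7.3200e+05 ⇒ Q<K, forward
Step 1:
                  L         A         J
  I          0.3981     1.468   0.06191
  C         -0.3981    -1.194    0.7961
  E       4.8972e-05    0.2738     0.858
  solve Keq expr → x = 0.3981; check Q = 7.3200e+05
Then remove 0.0709 M of A.
Step 2:
                  L         A         J
  I       4.8972e-05    0.2029     0.858
  C       7.0928e-05 2.1278e-04 -1.4186e-04
  E       1.1990e-04    0.2032    0.8579
  solve Keq expr → x = -7.0928e-05; check Q = 7.3200e+05
Then add 0.03318 M of L.
Step 3:
                  L         A         J
  I          0.0333    0.2032    0.8579
  C        -0.03233  -0.09699   0.06466
  E       9.7138e-04    0.1062    0.9225
  solve Keq expr → x = 0.03233; check Q = 7.3200e+05

Q₀ = 0.003043; Q < K (proceeds forward)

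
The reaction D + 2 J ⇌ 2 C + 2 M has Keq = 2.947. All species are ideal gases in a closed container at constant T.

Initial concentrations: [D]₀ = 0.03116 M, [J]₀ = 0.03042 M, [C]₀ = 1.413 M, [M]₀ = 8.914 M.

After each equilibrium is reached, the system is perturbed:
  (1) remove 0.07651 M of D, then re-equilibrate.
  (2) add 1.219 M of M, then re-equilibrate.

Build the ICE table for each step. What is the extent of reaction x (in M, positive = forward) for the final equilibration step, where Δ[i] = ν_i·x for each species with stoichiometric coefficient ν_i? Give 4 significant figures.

x = -0.0113 M

Q₀ = 5.5019e+06 vs Keq = 2.947 ⇒ Q>K, reverse
Step 1:
                   D          J          C          M
  Initial    0.03116    0.03042      1.413      8.914
  Change      0.5982      1.196     -1.196     -1.196
  Equil       0.6294      1.227     0.2165      7.718
  solve Keq expr → x = -0.5982; check Q = 2.947
Then remove 0.07651 M of D.
Step 2:
                   D          J          C          M
  Initial     0.5529      1.227     0.2165      7.718
  Change    0.005289    0.01058   -0.01058   -0.01058
  Equil       0.5582      1.237     0.2059      7.707
  solve Keq expr → x = -0.005289; check Q = 2.947
Then add 1.219 M of M.
Step 3:
                   D          J          C          M
  Initial     0.5582      1.237     0.2059      8.926
  Change      0.0113    0.02259   -0.02259   -0.02259
  Equil       0.5695       1.26     0.1833      8.903
  solve Keq expr → x = -0.0113; check Q = 2.947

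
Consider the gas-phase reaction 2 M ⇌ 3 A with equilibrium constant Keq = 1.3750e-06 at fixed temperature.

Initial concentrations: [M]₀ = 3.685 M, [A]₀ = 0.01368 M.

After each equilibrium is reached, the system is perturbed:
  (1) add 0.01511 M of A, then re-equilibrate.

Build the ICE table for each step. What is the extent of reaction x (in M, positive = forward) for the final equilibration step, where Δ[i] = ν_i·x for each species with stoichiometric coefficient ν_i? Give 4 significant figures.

Q₀ = 1.8853e-07 vs Keq = 1.3750e-06 ⇒ Q<K, forward
Step 1:
                  M         A
  I           3.685   0.01368
  C       -0.008539   0.01281
  E           3.676   0.02649
  solve Keq expr → x = 0.004269; check Q = 1.3750e-06
Then add 0.01511 M of A.
Step 2:
                  M         A
  I           3.676    0.0416
  C         0.01004  -0.01506
  E           3.687   0.02654
  solve Keq expr → x = -0.005021; check Q = 1.3750e-06

x = -0.005021 M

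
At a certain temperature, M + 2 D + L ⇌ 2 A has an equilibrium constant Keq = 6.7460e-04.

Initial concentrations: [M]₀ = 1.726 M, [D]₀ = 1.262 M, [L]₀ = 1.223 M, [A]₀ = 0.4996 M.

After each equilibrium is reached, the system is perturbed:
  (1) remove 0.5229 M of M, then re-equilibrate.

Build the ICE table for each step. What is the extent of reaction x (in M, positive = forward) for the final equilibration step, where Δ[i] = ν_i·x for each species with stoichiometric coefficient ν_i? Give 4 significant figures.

x = -0.005023 M

Q₀ = 0.07424 vs Keq = 6.7460e-04 ⇒ Q>K, reverse
Step 1:
                  M         D         L         A
  init        1.726     1.262     1.223    0.4996
  Δ          0.2132    0.4264    0.2132   -0.4264
  eq          1.939     1.688     1.436   0.07319
  solve Keq expr → x = -0.2132; check Q = 6.7460e-04
Then remove 0.5229 M of M.
Step 2:
                  M         D         L         A
  init        1.416     1.688     1.436   0.07319
  Δ        0.005023   0.01005  0.005023  -0.01005
  eq          1.421     1.698     1.441   0.06314
  solve Keq expr → x = -0.005023; check Q = 6.7460e-04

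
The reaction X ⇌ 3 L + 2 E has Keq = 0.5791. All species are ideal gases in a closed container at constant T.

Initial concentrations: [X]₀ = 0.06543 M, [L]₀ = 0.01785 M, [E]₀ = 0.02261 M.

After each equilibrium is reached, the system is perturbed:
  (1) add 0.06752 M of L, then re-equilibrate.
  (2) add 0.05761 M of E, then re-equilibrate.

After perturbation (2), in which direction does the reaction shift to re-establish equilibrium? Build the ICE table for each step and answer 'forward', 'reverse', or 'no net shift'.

Q₀ = 4.4436e-08 vs Keq = 0.5791 ⇒ Q<K, forward
Step 1:
                    X           L           E
  Initial     0.06543     0.01785     0.02261
  Change     -0.06504      0.1951      0.1301
  Equil    3.8892e-04       0.213      0.1527
  solve Keq expr → x = 0.06504; check Q = 0.5791
Then add 0.06752 M of L.
Step 2:
                    X           L           E
  Initial  3.8892e-04      0.2805      0.1527
  Change   4.7523e-04   -0.001426 -9.5045e-04
  Equil    8.6414e-04      0.2791      0.1517
  solve Keq expr → x = -4.7523e-04; check Q = 0.5791
Then add 0.05761 M of E.
Step 3:
                    X           L           E
  Initial  8.6414e-04      0.2791      0.2094
  Change   7.2073e-04   -0.002162   -0.001441
  Equil      0.001585      0.2769      0.2079
  solve Keq expr → x = -7.2073e-04; check Q = 0.5791

Direction: reverse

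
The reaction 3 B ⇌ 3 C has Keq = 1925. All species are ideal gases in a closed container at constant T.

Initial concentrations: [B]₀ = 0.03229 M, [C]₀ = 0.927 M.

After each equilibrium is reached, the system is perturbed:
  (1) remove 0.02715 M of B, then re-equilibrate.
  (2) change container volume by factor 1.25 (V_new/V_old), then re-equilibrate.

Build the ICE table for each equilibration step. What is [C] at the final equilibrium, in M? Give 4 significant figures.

Q₀ = 2.3661e+04 vs Keq = 1925 ⇒ Q>K, reverse
Step 1:
                   B          C
  I          0.03229      0.927
  C          0.03909   -0.03909
  E          0.07138     0.8879
  solve Keq expr → x = -0.01303; check Q = 1925
Then remove 0.02715 M of B.
Step 2:
                   B          C
  I          0.04423     0.8879
  C          0.02513   -0.02513
  E          0.06936     0.8628
  solve Keq expr → x = -0.008377; check Q = 1925
Then change container volume by factor 1.25 (V_new/V_old).
Step 3:
                   B          C
  I          0.05549     0.6902
  C                0          0
  E          0.05549     0.6902
  solve Keq expr → x = 0; check Q = 1925

[C]_eq = 0.6902 M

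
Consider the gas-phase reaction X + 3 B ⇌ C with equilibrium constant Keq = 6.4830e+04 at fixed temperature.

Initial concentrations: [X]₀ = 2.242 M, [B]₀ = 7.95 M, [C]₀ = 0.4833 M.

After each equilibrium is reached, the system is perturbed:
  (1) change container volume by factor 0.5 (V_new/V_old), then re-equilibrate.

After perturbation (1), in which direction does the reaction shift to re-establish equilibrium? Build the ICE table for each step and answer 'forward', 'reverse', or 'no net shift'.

Direction: forward

Q₀ = 4.2902e-04 vs Keq = 6.4830e+04 ⇒ Q<K, forward
Step 1:
                  X         B         C
  Initial     2.242      7.95    0.4833
  Change     -2.242    -6.726     2.242
  Equil   2.2920e-05     1.224     2.725
  solve Keq expr → x = 2.242; check Q = 6.4830e+04
Then change container volume by factor 0.5 (V_new/V_old).
Step 2:
                  X         B         C
  Initial 4.5840e-05     2.448     5.451
  Change  -4.0109e-05 -1.2033e-04 4.0109e-05
  Equil   5.7309e-06     2.448     5.451
  solve Keq expr → x = 4.0109e-05; check Q = 6.4830e+04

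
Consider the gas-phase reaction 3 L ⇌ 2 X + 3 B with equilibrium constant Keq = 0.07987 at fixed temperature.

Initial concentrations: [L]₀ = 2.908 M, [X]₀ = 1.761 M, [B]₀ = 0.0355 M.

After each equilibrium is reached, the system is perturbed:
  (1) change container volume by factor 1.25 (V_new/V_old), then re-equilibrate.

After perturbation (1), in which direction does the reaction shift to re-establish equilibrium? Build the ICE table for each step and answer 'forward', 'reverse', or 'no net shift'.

Direction: forward

Q₀ = 5.6418e-06 vs Keq = 0.07987 ⇒ Q<K, forward
Step 1:
                  L         X         B
  init        2.908     1.761    0.0355
  Δ         -0.5705    0.3803    0.5705
  eq          2.338     2.141     0.606
  solve Keq expr → x = 0.1902; check Q = 0.07987
Then change container volume by factor 1.25 (V_new/V_old).
Step 2:
                  L         X         B
  init         1.87     1.713    0.4848
  Δ        -0.05399   0.03599   0.05399
  eq          1.816     1.749    0.5388
  solve Keq expr → x = 0.018; check Q = 0.07987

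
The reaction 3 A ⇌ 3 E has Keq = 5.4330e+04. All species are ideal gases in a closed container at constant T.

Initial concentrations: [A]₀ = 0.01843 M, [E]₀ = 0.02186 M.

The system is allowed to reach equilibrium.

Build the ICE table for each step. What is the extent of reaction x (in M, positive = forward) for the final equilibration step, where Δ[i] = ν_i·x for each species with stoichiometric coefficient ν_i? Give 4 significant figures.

x = 0.005798 M

Q₀ = 1.669 vs Keq = 5.4330e+04 ⇒ Q<K, forward
Step 1:
                  A         E
  I         0.01843   0.02186
  C        -0.01739   0.01739
  E        0.001036   0.03925
  solve Keq expr → x = 0.005798; check Q = 5.4330e+04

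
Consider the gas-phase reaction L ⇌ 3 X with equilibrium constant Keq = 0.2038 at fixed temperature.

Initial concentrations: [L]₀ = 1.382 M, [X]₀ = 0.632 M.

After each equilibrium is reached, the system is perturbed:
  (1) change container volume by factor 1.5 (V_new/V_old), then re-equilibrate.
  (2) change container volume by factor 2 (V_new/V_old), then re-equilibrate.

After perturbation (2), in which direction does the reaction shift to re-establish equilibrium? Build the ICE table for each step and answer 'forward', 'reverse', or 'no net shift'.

Direction: forward

Q₀ = 0.1827 vs Keq = 0.2038 ⇒ Q<K, forward
Step 1:
                    L           X
  I             1.382       0.632
  C          -0.00744     0.02232
  E             1.375      0.6543
  solve Keq expr → x = 0.00744; check Q = 0.2038
Then change container volume by factor 1.5 (V_new/V_old).
Step 2:
                    L           X
  I            0.9164      0.4362
  C          -0.04216      0.1265
  E            0.8742      0.5627
  solve Keq expr → x = 0.04216; check Q = 0.2038
Then change container volume by factor 2 (V_new/V_old).
Step 3:
                    L           X
  I            0.4371      0.2813
  C          -0.04927      0.1478
  E            0.3878      0.4292
  solve Keq expr → x = 0.04927; check Q = 0.2038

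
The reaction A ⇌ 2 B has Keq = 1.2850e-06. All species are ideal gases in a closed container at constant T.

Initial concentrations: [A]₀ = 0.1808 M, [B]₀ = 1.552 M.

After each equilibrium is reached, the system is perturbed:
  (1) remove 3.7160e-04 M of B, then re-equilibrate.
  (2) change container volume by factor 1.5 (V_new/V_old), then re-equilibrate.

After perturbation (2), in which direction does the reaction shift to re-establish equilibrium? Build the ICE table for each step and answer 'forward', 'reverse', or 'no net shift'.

Direction: forward

Q₀ = 13.32 vs Keq = 1.2850e-06 ⇒ Q>K, reverse
Step 1:
                    A           B
  I            0.1808       1.552
  C            0.7754      -1.551
  E            0.9562    0.001109
  solve Keq expr → x = -0.7754; check Q = 1.2850e-06
Then remove 3.7160e-04 M of B.
Step 2:
                    A           B
  I            0.9562  7.3690e-04
  C       -1.8575e-04  3.7149e-04
  E            0.9561    0.001108
  solve Keq expr → x = 1.8575e-04; check Q = 1.2850e-06
Then change container volume by factor 1.5 (V_new/V_old).
Step 3:
                    A           B
  I            0.6374  7.3893e-04
  C       -8.3006e-05  1.6601e-04
  E            0.6373  9.0494e-04
  solve Keq expr → x = 8.3006e-05; check Q = 1.2850e-06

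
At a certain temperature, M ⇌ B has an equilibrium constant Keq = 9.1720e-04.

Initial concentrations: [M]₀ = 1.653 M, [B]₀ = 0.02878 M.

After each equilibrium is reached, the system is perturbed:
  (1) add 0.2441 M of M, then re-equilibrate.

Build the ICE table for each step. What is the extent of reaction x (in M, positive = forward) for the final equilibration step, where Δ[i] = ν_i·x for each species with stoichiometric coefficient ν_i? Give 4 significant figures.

Q₀ = 0.01741 vs Keq = 9.1720e-04 ⇒ Q>K, reverse
Step 1:
                   M          B
  Initial      1.653    0.02878
  Change     0.02724   -0.02724
  Equil         1.68   0.001541
  solve Keq expr → x = -0.02724; check Q = 9.1720e-04
Then add 0.2441 M of M.
Step 2:
                   M          B
  Initial      1.924   0.001541
  Change  -2.2368e-04 2.2368e-04
  Equil        1.924   0.001765
  solve Keq expr → x = 2.2368e-04; check Q = 9.1720e-04

x = 2.2368e-04 M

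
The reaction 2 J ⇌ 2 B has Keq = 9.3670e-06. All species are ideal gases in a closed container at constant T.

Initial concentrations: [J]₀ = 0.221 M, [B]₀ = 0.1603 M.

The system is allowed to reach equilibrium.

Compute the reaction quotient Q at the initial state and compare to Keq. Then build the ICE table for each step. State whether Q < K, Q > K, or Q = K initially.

Q₀ = 0.5261 vs Keq = 9.3670e-06 ⇒ Q>K, reverse
Step 1:
                   J          B
  init         0.221     0.1603
  Δ           0.1591    -0.1591
  eq          0.3801   0.001163
  solve Keq expr → x = -0.07957; check Q = 9.3670e-06

Q₀ = 0.5261; Q > K (proceeds reverse)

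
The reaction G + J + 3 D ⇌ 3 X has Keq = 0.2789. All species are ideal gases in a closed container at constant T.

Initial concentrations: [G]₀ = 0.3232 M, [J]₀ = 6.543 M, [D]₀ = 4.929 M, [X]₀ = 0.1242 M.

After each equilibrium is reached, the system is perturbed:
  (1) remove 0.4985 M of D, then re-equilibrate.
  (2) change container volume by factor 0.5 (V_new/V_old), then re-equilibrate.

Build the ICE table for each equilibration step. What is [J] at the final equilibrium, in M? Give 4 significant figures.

[J]_eq = 12.45 M

Q₀ = 7.5655e-06 vs Keq = 0.2789 ⇒ Q<K, forward
Step 1:
                    G           J           D           X
  Initial      0.3232       6.543       4.929      0.1242
  Change      -0.3124     -0.3124     -0.9372      0.9372
  Equil       0.01082       6.231       3.992       1.061
  solve Keq expr → x = 0.3124; check Q = 0.2789
Then remove 0.4985 M of D.
Step 2:
                    G           J           D           X
  Initial     0.01082       6.231       3.493       1.061
  Change     0.004521    0.004521     0.01356    -0.01356
  Equil       0.01534       6.235       3.507       1.048
  solve Keq expr → x = -0.004521; check Q = 0.2789
Then change container volume by factor 0.5 (V_new/V_old).
Step 3:
                    G           J           D           X
  Initial     0.03067       12.47       7.014       2.096
  Change       -0.022      -0.022      -0.066       0.066
  Equil      0.008674       12.45       6.948       2.162
  solve Keq expr → x = 0.022; check Q = 0.2789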